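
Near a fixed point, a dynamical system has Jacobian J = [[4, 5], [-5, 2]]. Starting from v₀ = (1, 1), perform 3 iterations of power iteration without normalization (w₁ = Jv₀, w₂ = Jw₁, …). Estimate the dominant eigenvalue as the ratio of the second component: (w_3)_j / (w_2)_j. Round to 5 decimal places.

λ ≈ 4.05882

w1 = Jv₀ = (9, -3)
w2 = Jw1 = (21, -51)
w3 = Jw2 = (-171, -207)
Ratio at component: -207 / -51 = 4.05882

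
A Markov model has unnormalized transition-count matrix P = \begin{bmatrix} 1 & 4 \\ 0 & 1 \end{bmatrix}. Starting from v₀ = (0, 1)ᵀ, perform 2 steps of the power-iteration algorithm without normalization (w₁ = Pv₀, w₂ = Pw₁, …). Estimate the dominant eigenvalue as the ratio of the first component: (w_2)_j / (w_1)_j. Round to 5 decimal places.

2.00000

w1 = Pv₀ = (4, 1)
w2 = Pw1 = (8, 1)
Ratio at component: 8 / 4 = 2.00000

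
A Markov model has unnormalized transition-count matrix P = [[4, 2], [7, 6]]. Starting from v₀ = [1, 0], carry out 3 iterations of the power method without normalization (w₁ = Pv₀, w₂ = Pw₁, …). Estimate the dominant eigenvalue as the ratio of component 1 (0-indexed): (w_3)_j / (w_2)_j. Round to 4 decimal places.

λ ≈ 9.0000

w1 = Pv₀ = (4, 7)
w2 = Pw1 = (30, 70)
w3 = Pw2 = (260, 630)
Ratio at component: 630 / 70 = 9.0000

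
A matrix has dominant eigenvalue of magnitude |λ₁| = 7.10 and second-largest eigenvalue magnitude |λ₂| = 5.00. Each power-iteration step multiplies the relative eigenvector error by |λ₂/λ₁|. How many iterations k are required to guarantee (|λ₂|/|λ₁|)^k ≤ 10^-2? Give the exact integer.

14

|λ₂/λ₁| = 5.00/7.10 = 0.70423
Need k ≥ ln(10^-2) / ln(0.70423) = -4.6052 / -0.3507 ≈ 13.133
Smallest integer k satisfying the bound: 14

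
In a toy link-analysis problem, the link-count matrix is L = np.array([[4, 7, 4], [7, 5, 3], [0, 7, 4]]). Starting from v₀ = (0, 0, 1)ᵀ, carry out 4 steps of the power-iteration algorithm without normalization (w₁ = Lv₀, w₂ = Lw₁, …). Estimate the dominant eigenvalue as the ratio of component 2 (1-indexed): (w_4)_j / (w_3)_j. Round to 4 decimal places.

λ ≈ 14.0013

w1 = Lv₀ = (4·0 + 7·0 + 4·1; 7·0 + 5·0 + 3·1; 0·0 + 7·0 + 4·1) = (4, 3, 4)
w2 = Lw1 = (4·4 + 7·3 + 4·4; 7·4 + 5·3 + 3·4; 0·4 + 7·3 + 4·4) = (53, 55, 37)
w3 = Lw2 = (745, 757, 533)
w4 = Lw3 = (10411, 10599, 7431)
Ratio at component: 10599 / 757 = 14.0013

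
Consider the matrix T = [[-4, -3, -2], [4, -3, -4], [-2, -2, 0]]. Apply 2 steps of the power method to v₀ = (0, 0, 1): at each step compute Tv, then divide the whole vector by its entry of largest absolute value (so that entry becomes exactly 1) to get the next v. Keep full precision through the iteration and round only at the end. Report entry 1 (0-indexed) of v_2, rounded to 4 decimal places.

0.2000

Tv0 = (-2.00000, -4.00000, 0.00000); divide by -4.00000 → v1 = (0.50000, 1.00000, 0.00000)
Tv1 = (-5.00000, -1.00000, -3.00000); divide by -5.00000 → v2 = (1.00000, 0.20000, 0.60000)
Requested entry of v2: 4/20 = 0.2000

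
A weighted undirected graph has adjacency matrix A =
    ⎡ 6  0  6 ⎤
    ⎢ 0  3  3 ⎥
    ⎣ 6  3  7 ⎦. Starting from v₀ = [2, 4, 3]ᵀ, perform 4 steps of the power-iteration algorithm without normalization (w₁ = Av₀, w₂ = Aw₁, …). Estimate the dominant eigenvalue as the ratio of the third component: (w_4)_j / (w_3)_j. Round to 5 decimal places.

λ ≈ 12.98500

w1 = Av₀ = (6·2 + 0·4 + 6·3; 0·2 + 3·4 + 3·3; 6·2 + 3·4 + 7·3) = (30, 21, 45)
w2 = Aw1 = (6·30 + 0·21 + 6·45; 0·30 + 3·21 + 3·45; 6·30 + 3·21 + 7·45) = (450, 198, 558)
w3 = Aw2 = (6048, 2268, 7200)
w4 = Aw3 = (79488, 28404, 93492)
Ratio at component: 93492 / 7200 = 12.98500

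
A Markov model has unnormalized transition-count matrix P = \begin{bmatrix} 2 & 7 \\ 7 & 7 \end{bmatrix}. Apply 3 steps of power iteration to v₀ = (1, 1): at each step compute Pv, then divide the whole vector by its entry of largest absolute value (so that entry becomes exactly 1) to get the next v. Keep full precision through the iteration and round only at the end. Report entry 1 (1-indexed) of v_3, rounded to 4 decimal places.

0.7009

Pv0 = (9.00000, 14.00000); divide by 14.00000 → v1 = (0.64286, 1.00000)
Pv1 = (8.28571, 11.50000); divide by 11.50000 → v2 = (0.72050, 1.00000)
Pv2 = (8.44099, 12.04348); divide by 12.04348 → v3 = (0.70088, 1.00000)
Requested entry of v3: 1359/1939 = 0.7009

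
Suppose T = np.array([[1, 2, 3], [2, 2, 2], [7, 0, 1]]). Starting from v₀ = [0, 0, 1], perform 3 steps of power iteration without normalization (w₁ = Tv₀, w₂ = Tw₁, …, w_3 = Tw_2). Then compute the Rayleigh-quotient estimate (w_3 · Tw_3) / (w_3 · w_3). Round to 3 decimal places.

w1 = Tv₀ = (1·0 + 2·0 + 3·1; 2·0 + 2·0 + 2·1; 7·0 + 0·0 + 1·1) = (3, 2, 1)
w2 = Tw1 = (1·3 + 2·2 + 3·1; 2·3 + 2·2 + 2·1; 7·3 + 0·2 + 1·1) = (10, 12, 22)
w3 = Tw2 = (100, 88, 92)
Tw3 = (552, 560, 792)
w3·Tw3 = 100·552 + 88·560 + 92·792 = 177344; w3·w3 = 100·100 + 88·88 + 92·92 = 26208
λ ≈ 177344/26208 = 6.767

6.767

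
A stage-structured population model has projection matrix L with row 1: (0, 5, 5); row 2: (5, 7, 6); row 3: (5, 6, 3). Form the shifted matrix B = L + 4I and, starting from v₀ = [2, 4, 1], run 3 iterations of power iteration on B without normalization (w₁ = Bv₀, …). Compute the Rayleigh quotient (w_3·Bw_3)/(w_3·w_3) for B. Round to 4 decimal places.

18.6648

B = L + 4I has rows (4, 5, 5); (5, 11, 6); (5, 6, 7)
w1 = Bv₀ = (4·2 + 5·4 + 5·1; 5·2 + 11·4 + 6·1; 5·2 + 6·4 + 7·1) = (33, 60, 41)
w2 = Bw1 = (4·33 + 5·60 + 5·41; 5·33 + 11·60 + 6·41; 5·33 + 6·60 + 7·41) = (637, 1071, 812)
w3 = Bw2 = (11963, 19838, 15295)
Bw3 = (223517, 369803, 285908)
w3·Bw3 = 14383048645; w3·w3 = 770596638; μ ≈ 14383048645/770596638 = 18.6648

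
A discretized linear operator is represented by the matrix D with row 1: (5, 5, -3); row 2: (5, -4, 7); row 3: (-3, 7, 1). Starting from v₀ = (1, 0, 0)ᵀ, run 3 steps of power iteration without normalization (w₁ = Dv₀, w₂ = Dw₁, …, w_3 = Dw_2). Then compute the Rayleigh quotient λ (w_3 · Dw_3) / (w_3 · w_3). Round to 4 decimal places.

λ ≈ -4.4757

w1 = Dv₀ = (5·1 + 5·0 + (-3)·0; 5·1 + (-4)·0 + 7·0; (-3)·1 + 7·0 + 1·0) = (5, 5, -3)
w2 = Dw1 = (5·5 + 5·5 + (-3)·(-3); 5·5 + (-4)·5 + 7·(-3); (-3)·5 + 7·5 + 1·(-3)) = (59, -16, 17)
w3 = Dw2 = (164, 478, -272)
Dw3 = (4026, -2996, 2582)
w3·Dw3 = 164·4026 + 478·(-2996) + (-272)·2582 = -1474128; w3·w3 = 164·164 + 478·478 + (-272)·(-272) = 329364
λ ≈ -1474128/329364 = -4.4757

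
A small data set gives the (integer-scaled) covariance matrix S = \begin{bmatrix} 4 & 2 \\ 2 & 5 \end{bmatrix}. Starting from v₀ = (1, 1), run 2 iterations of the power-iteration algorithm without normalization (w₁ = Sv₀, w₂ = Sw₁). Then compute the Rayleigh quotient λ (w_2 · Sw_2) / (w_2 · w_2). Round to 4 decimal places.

w1 = Sv₀ = (4·1 + 2·1; 2·1 + 5·1) = (6, 7)
w2 = Sw1 = (4·6 + 2·7; 2·6 + 5·7) = (38, 47)
Sw2 = (246, 311)
w2·Sw2 = 38·246 + 47·311 = 23965; w2·w2 = 38·38 + 47·47 = 3653
λ ≈ 23965/3653 = 6.5604

6.5604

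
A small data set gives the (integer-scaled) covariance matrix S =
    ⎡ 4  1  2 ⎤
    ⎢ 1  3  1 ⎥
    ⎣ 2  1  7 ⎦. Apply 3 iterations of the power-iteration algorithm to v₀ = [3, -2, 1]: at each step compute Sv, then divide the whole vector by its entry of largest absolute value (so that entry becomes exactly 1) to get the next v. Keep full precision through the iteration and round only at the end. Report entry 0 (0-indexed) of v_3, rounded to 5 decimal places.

Sv0 = (12.000000, -2.000000, 11.000000); divide by 12.000000 → v1 = (1.000000, -0.166667, 0.916667)
Sv1 = (5.666667, 1.416667, 8.250000); divide by 8.250000 → v2 = (0.686869, 0.171717, 1.000000)
Sv2 = (4.919192, 2.202020, 8.545455); divide by 8.545455 → v3 = (0.575650, 0.257683, 1.000000)
Requested entry of v3: 487/846 = 0.57565

0.57565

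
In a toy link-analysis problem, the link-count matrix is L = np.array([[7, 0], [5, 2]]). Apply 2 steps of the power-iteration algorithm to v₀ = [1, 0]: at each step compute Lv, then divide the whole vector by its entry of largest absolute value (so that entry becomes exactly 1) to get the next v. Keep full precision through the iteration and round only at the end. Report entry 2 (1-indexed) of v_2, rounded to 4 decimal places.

Lv0 = (7.00000, 5.00000); divide by 7.00000 → v1 = (1.00000, 0.71429)
Lv1 = (7.00000, 6.42857); divide by 7.00000 → v2 = (1.00000, 0.91837)
Requested entry of v2: 45/49 = 0.9184

0.9184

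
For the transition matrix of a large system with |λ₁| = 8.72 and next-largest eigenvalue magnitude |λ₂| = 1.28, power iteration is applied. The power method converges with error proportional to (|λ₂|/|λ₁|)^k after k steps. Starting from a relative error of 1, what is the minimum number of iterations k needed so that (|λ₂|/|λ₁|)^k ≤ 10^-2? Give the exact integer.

3

|λ₂/λ₁| = 1.28/8.72 = 0.14679
Need k ≥ ln(10^-2) / ln(0.14679) = -4.6052 / -1.9188 ≈ 2.400
Smallest integer k satisfying the bound: 3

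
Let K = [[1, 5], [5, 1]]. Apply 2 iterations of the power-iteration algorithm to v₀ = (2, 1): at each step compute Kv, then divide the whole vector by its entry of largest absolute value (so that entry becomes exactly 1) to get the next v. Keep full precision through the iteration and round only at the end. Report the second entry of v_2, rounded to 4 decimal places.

Kv0 = (7.00000, 11.00000); divide by 11.00000 → v1 = (0.63636, 1.00000)
Kv1 = (5.63636, 4.18182); divide by 5.63636 → v2 = (1.00000, 0.74194)
Requested entry of v2: 46/62 = 0.7419

0.7419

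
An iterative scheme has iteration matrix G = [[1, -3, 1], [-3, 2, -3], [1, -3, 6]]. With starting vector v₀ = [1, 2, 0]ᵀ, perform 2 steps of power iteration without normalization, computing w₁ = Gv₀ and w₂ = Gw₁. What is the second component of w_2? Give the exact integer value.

32

w1 = Gv₀ = (-5, 1, -5)
w2 = Gw1 = (-13, 32, -38)
The requested component of w2 is 32.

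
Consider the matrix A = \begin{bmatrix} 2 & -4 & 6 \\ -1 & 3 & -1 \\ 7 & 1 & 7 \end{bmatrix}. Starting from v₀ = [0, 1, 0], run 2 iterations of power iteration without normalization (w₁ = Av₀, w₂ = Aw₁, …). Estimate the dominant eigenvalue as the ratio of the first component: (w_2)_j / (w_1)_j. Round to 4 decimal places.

λ ≈ 3.5000

w1 = Av₀ = (2·0 + (-4)·1 + 6·0; (-1)·0 + 3·1 + (-1)·0; 7·0 + 1·1 + 7·0) = (-4, 3, 1)
w2 = Aw1 = (2·(-4) + (-4)·3 + 6·1; (-1)·(-4) + 3·3 + (-1)·1; 7·(-4) + 1·3 + 7·1) = (-14, 12, -18)
Ratio at component: -14 / -4 = 3.5000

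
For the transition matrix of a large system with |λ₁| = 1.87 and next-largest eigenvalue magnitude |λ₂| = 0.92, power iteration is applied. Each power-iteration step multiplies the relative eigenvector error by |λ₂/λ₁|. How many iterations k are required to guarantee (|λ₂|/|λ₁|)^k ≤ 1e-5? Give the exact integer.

|λ₂/λ₁| = 0.92/1.87 = 0.49198
Need k ≥ ln(1e-5) / ln(0.49198) = -11.5129 / -0.7093 ≈ 16.231
Smallest integer k satisfying the bound: 17

17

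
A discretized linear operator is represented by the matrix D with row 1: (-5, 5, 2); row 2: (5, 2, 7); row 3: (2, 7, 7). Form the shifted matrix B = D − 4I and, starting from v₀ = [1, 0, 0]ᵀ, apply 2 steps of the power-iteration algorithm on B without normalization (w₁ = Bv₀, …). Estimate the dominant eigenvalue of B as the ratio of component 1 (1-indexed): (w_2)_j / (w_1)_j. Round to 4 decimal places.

μ ≈ -12.2222

B = D − 4I has rows (-9, 5, 2); (5, -2, 7); (2, 7, 3)
w1 = Bv₀ = (-9, 5, 2)
w2 = Bw1 = (110, -41, 23)
Ratio: 110/-9 = -12.2222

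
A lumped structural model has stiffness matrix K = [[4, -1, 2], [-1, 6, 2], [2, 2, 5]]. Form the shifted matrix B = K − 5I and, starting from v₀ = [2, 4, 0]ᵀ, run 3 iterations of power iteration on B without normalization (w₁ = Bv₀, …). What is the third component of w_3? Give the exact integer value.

120

B = K − 5I has rows (-1, -1, 2); (-1, 1, 2); (2, 2, 0)
w1 = Bv₀ = ((-1)·2 + (-1)·4 + 2·0; (-1)·2 + 1·4 + 2·0; 2·2 + 2·4 + 0·0) = (-6, 2, 12)
w2 = Bw1 = ((-1)·(-6) + (-1)·2 + 2·12; (-1)·(-6) + 1·2 + 2·12; 2·(-6) + 2·2 + 0·12) = (28, 32, -8)
w3 = Bw2 = (-76, -12, 120)
Requested component of w3: 120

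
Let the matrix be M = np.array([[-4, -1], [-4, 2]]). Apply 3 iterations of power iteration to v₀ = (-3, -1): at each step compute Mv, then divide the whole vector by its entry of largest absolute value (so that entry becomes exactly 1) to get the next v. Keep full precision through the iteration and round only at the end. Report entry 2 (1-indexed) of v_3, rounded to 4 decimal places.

Mv0 = (13.00000, 10.00000); divide by 13.00000 → v1 = (1.00000, 0.76923)
Mv1 = (-4.76923, -2.46154); divide by -4.76923 → v2 = (1.00000, 0.51613)
Mv2 = (-4.51613, -2.96774); divide by -4.51613 → v3 = (1.00000, 0.65714)
Requested entry of v3: 184/280 = 0.6571

0.6571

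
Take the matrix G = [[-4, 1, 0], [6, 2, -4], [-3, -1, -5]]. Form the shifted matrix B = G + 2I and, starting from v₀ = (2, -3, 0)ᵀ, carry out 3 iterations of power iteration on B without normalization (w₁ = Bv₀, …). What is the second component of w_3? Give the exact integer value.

-156

B = G + 2I has rows (-2, 1, 0); (6, 4, -4); (-3, -1, -3)
w1 = Bv₀ = (-7, 0, -3)
w2 = Bw1 = (14, -30, 30)
w3 = Bw2 = (-58, -156, -102)
Requested component of w3: -156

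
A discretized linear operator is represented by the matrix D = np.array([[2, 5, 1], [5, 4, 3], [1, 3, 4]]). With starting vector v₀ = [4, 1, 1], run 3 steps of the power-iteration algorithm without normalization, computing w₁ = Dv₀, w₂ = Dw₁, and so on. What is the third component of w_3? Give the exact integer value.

1363

w1 = Dv₀ = (2·4 + 5·1 + 1·1; 5·4 + 4·1 + 3·1; 1·4 + 3·1 + 4·1) = (14, 27, 11)
w2 = Dw1 = (2·14 + 5·27 + 1·11; 5·14 + 4·27 + 3·11; 1·14 + 3·27 + 4·11) = (174, 211, 139)
w3 = Dw2 = (1542, 2131, 1363)
The requested component of w3 is 1363.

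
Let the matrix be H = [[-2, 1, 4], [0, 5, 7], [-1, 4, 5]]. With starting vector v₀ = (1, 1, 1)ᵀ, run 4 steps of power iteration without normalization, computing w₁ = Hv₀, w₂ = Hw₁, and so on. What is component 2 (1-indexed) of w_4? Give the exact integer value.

11832

w1 = Hv₀ = (3, 12, 8)
w2 = Hw1 = (38, 116, 85)
w3 = Hw2 = (380, 1175, 851)
w4 = Hw3 = (3819, 11832, 8575)
The requested component of w4 is 11832.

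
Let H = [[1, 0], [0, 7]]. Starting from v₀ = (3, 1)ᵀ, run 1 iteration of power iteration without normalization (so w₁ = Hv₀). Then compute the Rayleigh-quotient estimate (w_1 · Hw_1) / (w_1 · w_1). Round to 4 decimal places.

6.0690

w1 = Hv₀ = (3, 7)
Hw1 = (3, 49)
w1·Hw1 = 3·3 + 7·49 = 352; w1·w1 = 3·3 + 7·7 = 58
λ ≈ 352/58 = 6.0690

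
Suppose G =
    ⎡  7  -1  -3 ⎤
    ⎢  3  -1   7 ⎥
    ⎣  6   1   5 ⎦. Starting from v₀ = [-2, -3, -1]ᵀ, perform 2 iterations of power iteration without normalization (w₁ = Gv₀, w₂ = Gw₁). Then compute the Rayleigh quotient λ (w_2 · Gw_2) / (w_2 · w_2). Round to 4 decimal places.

5.8553

w1 = Gv₀ = (-8, -10, -20)
w2 = Gw1 = (14, -154, -158)
Gw2 = (726, -910, -860)
w2·Gw2 = 14·726 + (-154)·(-910) + (-158)·(-860) = 286184; w2·w2 = 14·14 + (-154)·(-154) + (-158)·(-158) = 48876
λ ≈ 286184/48876 = 5.8553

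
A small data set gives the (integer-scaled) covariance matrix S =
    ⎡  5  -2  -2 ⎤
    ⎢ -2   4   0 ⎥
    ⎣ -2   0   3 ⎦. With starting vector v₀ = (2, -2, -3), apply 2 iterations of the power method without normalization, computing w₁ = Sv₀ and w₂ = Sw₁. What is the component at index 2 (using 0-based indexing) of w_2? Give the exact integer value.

-79

w1 = Sv₀ = (5·2 + (-2)·(-2) + (-2)·(-3); (-2)·2 + 4·(-2) + 0·(-3); (-2)·2 + 0·(-2) + 3·(-3)) = (20, -12, -13)
w2 = Sw1 = (5·20 + (-2)·(-12) + (-2)·(-13); (-2)·20 + 4·(-12) + 0·(-13); (-2)·20 + 0·(-12) + 3·(-13)) = (150, -88, -79)
The requested component of w2 is -79.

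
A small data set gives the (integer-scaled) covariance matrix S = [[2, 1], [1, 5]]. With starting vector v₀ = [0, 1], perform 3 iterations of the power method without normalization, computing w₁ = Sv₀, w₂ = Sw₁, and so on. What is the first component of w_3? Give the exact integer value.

40

w1 = Sv₀ = (2·0 + 1·1; 1·0 + 5·1) = (1, 5)
w2 = Sw1 = (2·1 + 1·5; 1·1 + 5·5) = (7, 26)
w3 = Sw2 = (40, 137)
The requested component of w3 is 40.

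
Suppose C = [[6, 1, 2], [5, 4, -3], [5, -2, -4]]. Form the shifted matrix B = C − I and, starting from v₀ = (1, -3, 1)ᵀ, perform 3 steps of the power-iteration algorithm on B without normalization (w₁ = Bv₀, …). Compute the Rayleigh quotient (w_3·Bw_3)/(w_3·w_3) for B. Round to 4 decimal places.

B = C − I has rows (5, 1, 2); (5, 3, -3); (5, -2, -5)
w1 = Bv₀ = (5·1 + 1·(-3) + 2·1; 5·1 + 3·(-3) + (-3)·1; 5·1 + (-2)·(-3) + (-5)·1) = (4, -7, 6)
w2 = Bw1 = (5·4 + 1·(-7) + 2·6; 5·4 + 3·(-7) + (-3)·6; 5·4 + (-2)·(-7) + (-5)·6) = (25, -19, 4)
w3 = Bw2 = (114, 56, 143)
Bw3 = (912, 309, -257)
w3·Bw3 = 84521; w3·w3 = 36581; μ ≈ 84521/36581 = 2.3105

μ ≈ 2.3105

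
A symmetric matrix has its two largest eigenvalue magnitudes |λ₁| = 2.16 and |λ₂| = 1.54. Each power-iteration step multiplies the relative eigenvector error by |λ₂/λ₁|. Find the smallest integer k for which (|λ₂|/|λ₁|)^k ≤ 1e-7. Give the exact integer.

48

|λ₂/λ₁| = 1.54/2.16 = 0.71296
Need k ≥ ln(1e-7) / ln(0.71296) = -16.1181 / -0.3383 ≈ 47.641
Smallest integer k satisfying the bound: 48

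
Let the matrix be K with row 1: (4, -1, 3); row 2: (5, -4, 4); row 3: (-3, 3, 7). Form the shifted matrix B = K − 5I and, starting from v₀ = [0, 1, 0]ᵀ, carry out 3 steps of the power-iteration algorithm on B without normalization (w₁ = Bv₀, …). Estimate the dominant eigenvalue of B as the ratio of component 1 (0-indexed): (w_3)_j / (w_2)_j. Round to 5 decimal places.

B = K − 5I has rows (-1, -1, 3); (5, -9, 4); (-3, 3, 2)
w1 = Bv₀ = ((-1)·0 + (-1)·1 + 3·0; 5·0 + (-9)·1 + 4·0; (-3)·0 + 3·1 + 2·0) = (-1, -9, 3)
w2 = Bw1 = ((-1)·(-1) + (-1)·(-9) + 3·3; 5·(-1) + (-9)·(-9) + 4·3; (-3)·(-1) + 3·(-9) + 2·3) = (19, 88, -18)
w3 = Bw2 = (-161, -769, 171)
Ratio: -769/88 = -8.73864

-8.73864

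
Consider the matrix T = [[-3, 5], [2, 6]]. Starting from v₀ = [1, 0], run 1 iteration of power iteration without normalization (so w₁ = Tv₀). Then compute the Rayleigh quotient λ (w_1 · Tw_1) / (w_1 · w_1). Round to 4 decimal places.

-3.4615

w1 = Tv₀ = (-3, 2)
Tw1 = (19, 6)
w1·Tw1 = (-3)·19 + 2·6 = -45; w1·w1 = (-3)·(-3) + 2·2 = 13
λ ≈ -45/13 = -3.4615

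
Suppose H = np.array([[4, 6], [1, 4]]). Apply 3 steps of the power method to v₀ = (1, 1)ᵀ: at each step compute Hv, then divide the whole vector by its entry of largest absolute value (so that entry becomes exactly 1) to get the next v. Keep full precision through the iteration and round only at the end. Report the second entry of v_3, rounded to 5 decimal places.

0.41304

Hv0 = (10.000000, 5.000000); divide by 10.000000 → v1 = (1.000000, 0.500000)
Hv1 = (7.000000, 3.000000); divide by 7.000000 → v2 = (1.000000, 0.428571)
Hv2 = (6.571429, 2.714286); divide by 6.571429 → v3 = (1.000000, 0.413043)
Requested entry of v3: 190/460 = 0.41304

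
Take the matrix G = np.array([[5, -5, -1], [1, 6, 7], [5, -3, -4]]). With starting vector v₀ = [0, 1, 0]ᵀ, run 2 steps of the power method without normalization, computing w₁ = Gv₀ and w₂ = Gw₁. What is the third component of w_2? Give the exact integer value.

w1 = Gv₀ = (5·0 + (-5)·1 + (-1)·0; 1·0 + 6·1 + 7·0; 5·0 + (-3)·1 + (-4)·0) = (-5, 6, -3)
w2 = Gw1 = (5·(-5) + (-5)·6 + (-1)·(-3); 1·(-5) + 6·6 + 7·(-3); 5·(-5) + (-3)·6 + (-4)·(-3)) = (-52, 10, -31)
The requested component of w2 is -31.

-31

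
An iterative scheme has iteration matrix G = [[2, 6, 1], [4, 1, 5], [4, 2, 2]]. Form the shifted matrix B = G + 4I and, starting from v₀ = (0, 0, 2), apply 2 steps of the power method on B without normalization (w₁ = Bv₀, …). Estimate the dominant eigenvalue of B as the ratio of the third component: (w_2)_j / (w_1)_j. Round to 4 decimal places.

B = G + 4I has rows (6, 6, 1); (4, 5, 5); (4, 2, 6)
w1 = Bv₀ = (2, 10, 12)
w2 = Bw1 = (84, 118, 100)
Ratio: 100/12 = 8.3333

μ ≈ 8.3333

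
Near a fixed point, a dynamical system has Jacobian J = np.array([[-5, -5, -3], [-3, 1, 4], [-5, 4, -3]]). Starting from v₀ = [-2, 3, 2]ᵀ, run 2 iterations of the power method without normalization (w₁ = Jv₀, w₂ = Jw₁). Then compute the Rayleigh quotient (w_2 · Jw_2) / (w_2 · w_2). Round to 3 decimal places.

w1 = Jv₀ = (-11, 17, 16)
w2 = Jw1 = (-78, 114, 75)
Jw2 = (-405, 648, 621)
w2·Jw2 = (-78)·(-405) + 114·648 + 75·621 = 152037; w2·w2 = (-78)·(-78) + 114·114 + 75·75 = 24705
λ ≈ 152037/24705 = 6.154

λ ≈ 6.154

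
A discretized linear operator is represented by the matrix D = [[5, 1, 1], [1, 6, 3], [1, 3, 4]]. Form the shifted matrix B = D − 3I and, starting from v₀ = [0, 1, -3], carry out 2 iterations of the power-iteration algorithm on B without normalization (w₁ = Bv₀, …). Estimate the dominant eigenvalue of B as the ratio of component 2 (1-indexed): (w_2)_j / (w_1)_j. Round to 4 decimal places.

B = D − 3I has rows (2, 1, 1); (1, 3, 3); (1, 3, 1)
w1 = Bv₀ = (2·0 + 1·1 + 1·(-3); 1·0 + 3·1 + 3·(-3); 1·0 + 3·1 + 1·(-3)) = (-2, -6, 0)
w2 = Bw1 = (2·(-2) + 1·(-6) + 1·0; 1·(-2) + 3·(-6) + 3·0; 1·(-2) + 3·(-6) + 1·0) = (-10, -20, -20)
Ratio: -20/-6 = 3.3333

3.3333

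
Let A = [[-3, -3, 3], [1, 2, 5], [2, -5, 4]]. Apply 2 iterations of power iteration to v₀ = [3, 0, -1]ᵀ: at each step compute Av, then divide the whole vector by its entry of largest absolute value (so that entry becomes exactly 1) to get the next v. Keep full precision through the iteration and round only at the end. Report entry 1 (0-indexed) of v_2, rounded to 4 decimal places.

-0.1250

Av0 = (-12.00000, -2.00000, 2.00000); divide by -12.00000 → v1 = (1.00000, 0.16667, -0.16667)
Av1 = (-4.00000, 0.50000, 0.50000); divide by -4.00000 → v2 = (1.00000, -0.12500, -0.12500)
Requested entry of v2: -6/48 = -0.1250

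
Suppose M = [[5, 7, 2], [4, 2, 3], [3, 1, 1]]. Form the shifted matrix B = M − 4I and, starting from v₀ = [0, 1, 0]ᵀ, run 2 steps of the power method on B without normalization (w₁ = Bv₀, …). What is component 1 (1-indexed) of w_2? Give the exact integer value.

B = M − 4I has rows (1, 7, 2); (4, -2, 3); (3, 1, -3)
w1 = Bv₀ = (1·0 + 7·1 + 2·0; 4·0 + (-2)·1 + 3·0; 3·0 + 1·1 + (-3)·0) = (7, -2, 1)
w2 = Bw1 = (1·7 + 7·(-2) + 2·1; 4·7 + (-2)·(-2) + 3·1; 3·7 + 1·(-2) + (-3)·1) = (-5, 35, 16)
Requested component of w2: -5

-5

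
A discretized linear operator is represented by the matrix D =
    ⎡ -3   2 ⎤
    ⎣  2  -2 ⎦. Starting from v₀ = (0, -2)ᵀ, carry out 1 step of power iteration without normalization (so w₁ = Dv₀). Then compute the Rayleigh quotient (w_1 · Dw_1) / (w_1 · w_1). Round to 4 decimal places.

-4.5000

w1 = Dv₀ = ((-3)·0 + 2·(-2); 2·0 + (-2)·(-2)) = (-4, 4)
Dw1 = (20, -16)
w1·Dw1 = (-4)·20 + 4·(-16) = -144; w1·w1 = (-4)·(-4) + 4·4 = 32
λ ≈ -144/32 = -4.5000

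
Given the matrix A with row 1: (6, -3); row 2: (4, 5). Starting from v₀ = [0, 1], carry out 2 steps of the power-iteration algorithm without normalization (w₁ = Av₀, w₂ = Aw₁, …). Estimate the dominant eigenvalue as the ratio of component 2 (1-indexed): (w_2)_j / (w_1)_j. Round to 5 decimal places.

2.60000

w1 = Av₀ = (6·0 + (-3)·1; 4·0 + 5·1) = (-3, 5)
w2 = Aw1 = (6·(-3) + (-3)·5; 4·(-3) + 5·5) = (-33, 13)
Ratio at component: 13 / 5 = 2.60000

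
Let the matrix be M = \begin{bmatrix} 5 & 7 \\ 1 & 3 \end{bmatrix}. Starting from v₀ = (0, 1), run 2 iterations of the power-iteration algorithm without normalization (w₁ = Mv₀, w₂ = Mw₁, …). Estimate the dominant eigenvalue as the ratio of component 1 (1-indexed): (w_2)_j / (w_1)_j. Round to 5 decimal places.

w1 = Mv₀ = (5·0 + 7·1; 1·0 + 3·1) = (7, 3)
w2 = Mw1 = (5·7 + 7·3; 1·7 + 3·3) = (56, 16)
Ratio at component: 56 / 7 = 8.00000

8.00000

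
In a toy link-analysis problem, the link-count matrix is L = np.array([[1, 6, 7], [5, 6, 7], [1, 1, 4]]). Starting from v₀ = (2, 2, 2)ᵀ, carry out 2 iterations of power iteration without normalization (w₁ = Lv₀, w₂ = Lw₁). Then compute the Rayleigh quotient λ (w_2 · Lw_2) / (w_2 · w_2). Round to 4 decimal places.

w1 = Lv₀ = (28, 36, 12)
w2 = Lw1 = (328, 440, 112)
Lw2 = (3752, 5064, 1216)
w2·Lw2 = 328·3752 + 440·5064 + 112·1216 = 3595008; w2·w2 = 328·328 + 440·440 + 112·112 = 313728
λ ≈ 3595008/313728 = 11.4590

λ ≈ 11.4590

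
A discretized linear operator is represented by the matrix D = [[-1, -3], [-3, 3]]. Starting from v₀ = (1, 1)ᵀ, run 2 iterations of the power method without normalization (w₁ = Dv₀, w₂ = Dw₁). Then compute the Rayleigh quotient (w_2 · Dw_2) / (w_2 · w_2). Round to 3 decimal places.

w1 = Dv₀ = ((-1)·1 + (-3)·1; (-3)·1 + 3·1) = (-4, 0)
w2 = Dw1 = ((-1)·(-4) + (-3)·0; (-3)·(-4) + 3·0) = (4, 12)
Dw2 = (-40, 24)
w2·Dw2 = 4·(-40) + 12·24 = 128; w2·w2 = 4·4 + 12·12 = 160
λ ≈ 128/160 = 0.800

λ ≈ 0.800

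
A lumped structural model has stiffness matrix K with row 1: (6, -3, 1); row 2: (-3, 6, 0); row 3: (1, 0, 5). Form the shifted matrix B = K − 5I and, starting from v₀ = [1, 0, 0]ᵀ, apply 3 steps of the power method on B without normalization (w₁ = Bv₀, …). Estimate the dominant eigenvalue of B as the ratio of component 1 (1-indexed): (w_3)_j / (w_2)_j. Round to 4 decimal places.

μ ≈ 2.7273

B = K − 5I has rows (1, -3, 1); (-3, 1, 0); (1, 0, 0)
w1 = Bv₀ = (1, -3, 1)
w2 = Bw1 = (11, -6, 1)
w3 = Bw2 = (30, -39, 11)
Ratio: 30/11 = 2.7273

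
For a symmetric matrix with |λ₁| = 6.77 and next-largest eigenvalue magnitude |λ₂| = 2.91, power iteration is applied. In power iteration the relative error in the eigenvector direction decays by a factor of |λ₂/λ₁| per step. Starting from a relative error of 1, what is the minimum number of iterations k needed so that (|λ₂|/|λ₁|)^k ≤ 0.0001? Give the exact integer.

|λ₂/λ₁| = 2.91/6.77 = 0.42984
Need k ≥ ln(0.0001) / ln(0.42984) = -9.2103 / -0.8443 ≈ 10.908
Smallest integer k satisfying the bound: 11

11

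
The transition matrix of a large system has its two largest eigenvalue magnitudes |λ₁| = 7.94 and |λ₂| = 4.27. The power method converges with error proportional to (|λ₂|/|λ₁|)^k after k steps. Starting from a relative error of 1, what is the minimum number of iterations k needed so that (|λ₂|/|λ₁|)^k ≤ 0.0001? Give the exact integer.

15

|λ₂/λ₁| = 4.27/7.94 = 0.53778
Need k ≥ ln(0.0001) / ln(0.53778) = -9.2103 / -0.6203 ≈ 14.848
Smallest integer k satisfying the bound: 15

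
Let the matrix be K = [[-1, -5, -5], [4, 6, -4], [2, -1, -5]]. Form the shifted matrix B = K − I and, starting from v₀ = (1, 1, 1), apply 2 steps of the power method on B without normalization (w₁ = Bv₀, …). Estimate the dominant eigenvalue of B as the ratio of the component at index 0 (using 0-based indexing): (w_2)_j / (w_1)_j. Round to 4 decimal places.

μ ≈ -2.0000

B = K − I has rows (-2, -5, -5); (4, 5, -4); (2, -1, -6)
w1 = Bv₀ = ((-2)·1 + (-5)·1 + (-5)·1; 4·1 + 5·1 + (-4)·1; 2·1 + (-1)·1 + (-6)·1) = (-12, 5, -5)
w2 = Bw1 = ((-2)·(-12) + (-5)·5 + (-5)·(-5); 4·(-12) + 5·5 + (-4)·(-5); 2·(-12) + (-1)·5 + (-6)·(-5)) = (24, -3, 1)
Ratio: 24/-12 = -2.0000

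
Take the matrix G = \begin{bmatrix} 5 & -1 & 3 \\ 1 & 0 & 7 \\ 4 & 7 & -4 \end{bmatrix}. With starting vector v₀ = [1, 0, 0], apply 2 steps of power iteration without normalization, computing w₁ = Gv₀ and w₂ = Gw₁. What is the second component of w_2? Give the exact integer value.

33

w1 = Gv₀ = (5·1 + (-1)·0 + 3·0; 1·1 + 0·0 + 7·0; 4·1 + 7·0 + (-4)·0) = (5, 1, 4)
w2 = Gw1 = (5·5 + (-1)·1 + 3·4; 1·5 + 0·1 + 7·4; 4·5 + 7·1 + (-4)·4) = (36, 33, 11)
The requested component of w2 is 33.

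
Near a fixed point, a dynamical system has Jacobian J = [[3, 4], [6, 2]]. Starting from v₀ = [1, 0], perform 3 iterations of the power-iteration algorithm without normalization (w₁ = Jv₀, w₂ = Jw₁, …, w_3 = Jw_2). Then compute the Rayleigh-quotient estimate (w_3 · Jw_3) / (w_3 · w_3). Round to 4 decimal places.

w1 = Jv₀ = (3·1 + 4·0; 6·1 + 2·0) = (3, 6)
w2 = Jw1 = (3·3 + 4·6; 6·3 + 2·6) = (33, 30)
w3 = Jw2 = (219, 258)
Jw3 = (1689, 1830)
w3·Jw3 = 219·1689 + 258·1830 = 842031; w3·w3 = 219·219 + 258·258 = 114525
λ ≈ 842031/114525 = 7.3524

λ ≈ 7.3524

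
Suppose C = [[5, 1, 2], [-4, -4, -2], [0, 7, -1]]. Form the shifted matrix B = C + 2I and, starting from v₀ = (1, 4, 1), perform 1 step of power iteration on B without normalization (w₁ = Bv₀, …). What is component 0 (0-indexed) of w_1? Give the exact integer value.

13

B = C + 2I has rows (7, 1, 2); (-4, -2, -2); (0, 7, 1)
w1 = Bv₀ = (13, -14, 29)
Requested component of w1: 13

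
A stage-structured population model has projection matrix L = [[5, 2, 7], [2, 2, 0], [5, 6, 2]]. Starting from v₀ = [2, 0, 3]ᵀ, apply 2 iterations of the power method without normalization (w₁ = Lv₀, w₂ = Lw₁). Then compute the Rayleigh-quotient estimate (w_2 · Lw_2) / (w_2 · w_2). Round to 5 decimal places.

λ ≈ 10.70716

w1 = Lv₀ = (5·2 + 2·0 + 7·3; 2·2 + 2·0 + 0·3; 5·2 + 6·0 + 2·3) = (31, 4, 16)
w2 = Lw1 = (5·31 + 2·4 + 7·16; 2·31 + 2·4 + 0·16; 5·31 + 6·4 + 2·16) = (275, 70, 211)
Lw2 = (2992, 690, 2217)
w2·Lw2 = 275·2992 + 70·690 + 211·2217 = 1338887; w2·w2 = 275·275 + 70·70 + 211·211 = 125046
λ ≈ 1338887/125046 = 10.70716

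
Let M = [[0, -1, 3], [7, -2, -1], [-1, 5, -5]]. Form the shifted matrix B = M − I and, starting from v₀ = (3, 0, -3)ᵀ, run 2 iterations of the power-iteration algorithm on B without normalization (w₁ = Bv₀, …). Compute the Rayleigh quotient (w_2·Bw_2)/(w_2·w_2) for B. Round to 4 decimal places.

B = M − I has rows (-1, -1, 3); (7, -3, -1); (-1, 5, -6)
w1 = Bv₀ = ((-1)·3 + (-1)·0 + 3·(-3); 7·3 + (-3)·0 + (-1)·(-3); (-1)·3 + 5·0 + (-6)·(-3)) = (-12, 24, 15)
w2 = Bw1 = ((-1)·(-12) + (-1)·24 + 3·15; 7·(-12) + (-3)·24 + (-1)·15; (-1)·(-12) + 5·24 + (-6)·15) = (33, -171, 42)
Bw2 = (264, 702, -1140)
w2·Bw2 = -159210; w2·w2 = 32094; μ ≈ -159210/32094 = -4.9607

μ ≈ -4.9607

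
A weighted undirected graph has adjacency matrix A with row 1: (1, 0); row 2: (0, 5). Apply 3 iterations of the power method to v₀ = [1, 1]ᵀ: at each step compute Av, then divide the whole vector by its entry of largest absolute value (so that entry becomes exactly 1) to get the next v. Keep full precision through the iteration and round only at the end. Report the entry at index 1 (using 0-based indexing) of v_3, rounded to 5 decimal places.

Av0 = (1.000000, 5.000000); divide by 5.000000 → v1 = (0.200000, 1.000000)
Av1 = (0.200000, 5.000000); divide by 5.000000 → v2 = (0.040000, 1.000000)
Av2 = (0.040000, 5.000000); divide by 5.000000 → v3 = (0.008000, 1.000000)
Requested entry of v3: 125/125 = 1.00000

1.00000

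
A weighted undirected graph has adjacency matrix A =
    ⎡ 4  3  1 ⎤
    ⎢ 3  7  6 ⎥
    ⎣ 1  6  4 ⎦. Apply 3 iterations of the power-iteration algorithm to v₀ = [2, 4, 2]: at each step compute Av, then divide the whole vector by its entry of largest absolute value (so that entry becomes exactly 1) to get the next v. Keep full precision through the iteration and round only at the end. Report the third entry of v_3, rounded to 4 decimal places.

Av0 = (22.00000, 46.00000, 34.00000); divide by 46.00000 → v1 = (0.47826, 1.00000, 0.73913)
Av1 = (5.65217, 12.86957, 9.43478); divide by 12.86957 → v2 = (0.43919, 1.00000, 0.73311)
Av2 = (5.48986, 12.71622, 9.37162); divide by 12.71622 → v3 = (0.43172, 1.00000, 0.73698)
Requested entry of v3: 5548/7528 = 0.7370

0.7370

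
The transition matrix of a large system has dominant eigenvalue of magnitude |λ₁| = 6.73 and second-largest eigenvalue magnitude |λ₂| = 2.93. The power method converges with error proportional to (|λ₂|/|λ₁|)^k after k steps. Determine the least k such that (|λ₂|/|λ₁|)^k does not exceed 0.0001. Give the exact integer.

|λ₂/λ₁| = 2.93/6.73 = 0.43536
Need k ≥ ln(0.0001) / ln(0.43536) = -9.2103 / -0.8316 ≈ 11.076
Smallest integer k satisfying the bound: 12

12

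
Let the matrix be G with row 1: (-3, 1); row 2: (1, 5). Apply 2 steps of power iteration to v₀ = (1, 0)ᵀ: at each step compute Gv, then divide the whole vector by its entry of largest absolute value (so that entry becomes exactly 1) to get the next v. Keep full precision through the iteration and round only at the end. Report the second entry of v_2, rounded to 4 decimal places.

0.2000

Gv0 = (-3.00000, 1.00000); divide by -3.00000 → v1 = (1.00000, -0.33333)
Gv1 = (-3.33333, -0.66667); divide by -3.33333 → v2 = (1.00000, 0.20000)
Requested entry of v2: 2/10 = 0.2000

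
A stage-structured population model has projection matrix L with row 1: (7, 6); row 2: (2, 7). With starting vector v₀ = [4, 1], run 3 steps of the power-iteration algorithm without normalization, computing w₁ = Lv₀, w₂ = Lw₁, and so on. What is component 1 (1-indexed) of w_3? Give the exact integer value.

3334

w1 = Lv₀ = (7·4 + 6·1; 2·4 + 7·1) = (34, 15)
w2 = Lw1 = (7·34 + 6·15; 2·34 + 7·15) = (328, 173)
w3 = Lw2 = (3334, 1867)
The requested component of w3 is 3334.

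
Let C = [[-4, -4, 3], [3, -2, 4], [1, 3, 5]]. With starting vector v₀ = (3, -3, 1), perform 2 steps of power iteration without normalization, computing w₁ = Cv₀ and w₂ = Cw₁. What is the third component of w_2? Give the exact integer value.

55

w1 = Cv₀ = ((-4)·3 + (-4)·(-3) + 3·1; 3·3 + (-2)·(-3) + 4·1; 1·3 + 3·(-3) + 5·1) = (3, 19, -1)
w2 = Cw1 = ((-4)·3 + (-4)·19 + 3·(-1); 3·3 + (-2)·19 + 4·(-1); 1·3 + 3·19 + 5·(-1)) = (-91, -33, 55)
The requested component of w2 is 55.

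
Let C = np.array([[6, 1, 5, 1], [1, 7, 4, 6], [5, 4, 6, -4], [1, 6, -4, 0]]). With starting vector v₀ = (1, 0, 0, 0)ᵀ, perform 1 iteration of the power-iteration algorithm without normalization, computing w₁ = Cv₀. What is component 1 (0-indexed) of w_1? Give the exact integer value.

1

w1 = Cv₀ = (6, 1, 5, 1)
The requested component of w1 is 1.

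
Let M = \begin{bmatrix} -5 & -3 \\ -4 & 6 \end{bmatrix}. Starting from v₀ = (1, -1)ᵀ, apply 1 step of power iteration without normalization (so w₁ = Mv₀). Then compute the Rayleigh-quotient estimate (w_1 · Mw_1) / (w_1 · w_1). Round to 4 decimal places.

4.2308

w1 = Mv₀ = (-2, -10)
Mw1 = (40, -52)
w1·Mw1 = (-2)·40 + (-10)·(-52) = 440; w1·w1 = (-2)·(-2) + (-10)·(-10) = 104
λ ≈ 440/104 = 4.2308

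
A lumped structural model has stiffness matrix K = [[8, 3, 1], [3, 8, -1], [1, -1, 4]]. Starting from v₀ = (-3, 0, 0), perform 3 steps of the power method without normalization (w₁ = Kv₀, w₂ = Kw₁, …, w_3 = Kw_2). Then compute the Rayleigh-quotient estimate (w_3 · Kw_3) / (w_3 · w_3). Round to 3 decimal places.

10.913

w1 = Kv₀ = (-24, -9, -3)
w2 = Kw1 = (-222, -141, -27)
w3 = Kw2 = (-2226, -1767, -189)
Kw3 = (-23298, -20625, -1215)
w3·Kw3 = (-2226)·(-23298) + (-1767)·(-20625) + (-189)·(-1215) = 88535358; w3·w3 = (-2226)·(-2226) + (-1767)·(-1767) + (-189)·(-189) = 8113086
λ ≈ 88535358/8113086 = 10.913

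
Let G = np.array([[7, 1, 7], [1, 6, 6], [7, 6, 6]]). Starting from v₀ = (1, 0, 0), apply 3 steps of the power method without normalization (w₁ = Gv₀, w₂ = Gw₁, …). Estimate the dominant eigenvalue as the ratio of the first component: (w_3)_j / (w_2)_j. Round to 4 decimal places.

14.4141

w1 = Gv₀ = (7, 1, 7)
w2 = Gw1 = (99, 55, 97)
w3 = Gw2 = (1427, 1011, 1605)
Ratio at component: 1427 / 99 = 14.4141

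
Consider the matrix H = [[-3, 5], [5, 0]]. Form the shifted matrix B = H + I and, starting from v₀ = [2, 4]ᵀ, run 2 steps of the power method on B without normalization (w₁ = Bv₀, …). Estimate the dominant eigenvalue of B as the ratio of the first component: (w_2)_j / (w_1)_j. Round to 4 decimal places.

B = H + I has rows (-2, 5); (5, 1)
w1 = Bv₀ = ((-2)·2 + 5·4; 5·2 + 1·4) = (16, 14)
w2 = Bw1 = ((-2)·16 + 5·14; 5·16 + 1·14) = (38, 94)
Ratio: 38/16 = 2.3750

2.3750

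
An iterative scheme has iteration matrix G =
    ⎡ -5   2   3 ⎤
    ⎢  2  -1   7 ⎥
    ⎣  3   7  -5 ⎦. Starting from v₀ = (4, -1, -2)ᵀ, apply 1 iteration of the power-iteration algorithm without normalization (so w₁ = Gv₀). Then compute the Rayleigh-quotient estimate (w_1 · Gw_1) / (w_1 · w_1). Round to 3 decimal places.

λ ≈ -7.814

w1 = Gv₀ = ((-5)·4 + 2·(-1) + 3·(-2); 2·4 + (-1)·(-1) + 7·(-2); 3·4 + 7·(-1) + (-5)·(-2)) = (-28, -5, 15)
Gw1 = (175, 54, -194)
w1·Gw1 = (-28)·175 + (-5)·54 + 15·(-194) = -8080; w1·w1 = (-28)·(-28) + (-5)·(-5) + 15·15 = 1034
λ ≈ -8080/1034 = -7.814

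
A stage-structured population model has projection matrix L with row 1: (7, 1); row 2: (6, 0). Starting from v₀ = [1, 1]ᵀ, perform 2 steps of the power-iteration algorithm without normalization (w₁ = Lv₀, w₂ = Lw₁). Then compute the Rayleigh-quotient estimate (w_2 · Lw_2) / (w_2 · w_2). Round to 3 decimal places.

λ ≈ 7.765

w1 = Lv₀ = (7·1 + 1·1; 6·1 + 0·1) = (8, 6)
w2 = Lw1 = (7·8 + 1·6; 6·8 + 0·6) = (62, 48)
Lw2 = (482, 372)
w2·Lw2 = 62·482 + 48·372 = 47740; w2·w2 = 62·62 + 48·48 = 6148
λ ≈ 47740/6148 = 7.765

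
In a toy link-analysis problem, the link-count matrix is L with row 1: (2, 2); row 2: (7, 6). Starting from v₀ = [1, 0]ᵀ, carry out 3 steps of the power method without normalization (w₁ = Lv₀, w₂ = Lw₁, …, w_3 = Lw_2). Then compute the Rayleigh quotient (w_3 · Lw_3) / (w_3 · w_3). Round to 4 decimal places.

λ ≈ 8.2425

w1 = Lv₀ = (2, 7)
w2 = Lw1 = (18, 56)
w3 = Lw2 = (148, 462)
Lw3 = (1220, 3808)
w3·Lw3 = 148·1220 + 462·3808 = 1939856; w3·w3 = 148·148 + 462·462 = 235348
λ ≈ 1939856/235348 = 8.2425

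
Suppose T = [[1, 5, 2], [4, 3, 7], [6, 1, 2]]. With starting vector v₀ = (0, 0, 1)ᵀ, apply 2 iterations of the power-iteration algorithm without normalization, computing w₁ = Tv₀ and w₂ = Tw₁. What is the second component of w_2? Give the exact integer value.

w1 = Tv₀ = (2, 7, 2)
w2 = Tw1 = (41, 43, 23)
The requested component of w2 is 43.

43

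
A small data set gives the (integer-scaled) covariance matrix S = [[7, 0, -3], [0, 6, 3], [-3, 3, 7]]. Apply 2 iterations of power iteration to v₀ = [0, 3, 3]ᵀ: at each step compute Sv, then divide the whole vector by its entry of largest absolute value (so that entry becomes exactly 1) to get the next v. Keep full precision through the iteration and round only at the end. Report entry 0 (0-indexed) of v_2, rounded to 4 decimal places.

-0.4811

Sv0 = (-9.00000, 27.00000, 30.00000); divide by 30.00000 → v1 = (-0.30000, 0.90000, 1.00000)
Sv1 = (-5.10000, 8.40000, 10.60000); divide by 10.60000 → v2 = (-0.48113, 0.79245, 1.00000)
Requested entry of v2: -153/318 = -0.4811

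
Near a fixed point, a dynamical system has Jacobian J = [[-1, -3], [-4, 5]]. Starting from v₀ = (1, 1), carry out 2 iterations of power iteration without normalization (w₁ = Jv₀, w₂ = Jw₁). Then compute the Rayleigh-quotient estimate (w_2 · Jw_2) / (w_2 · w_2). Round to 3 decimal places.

w1 = Jv₀ = ((-1)·1 + (-3)·1; (-4)·1 + 5·1) = (-4, 1)
w2 = Jw1 = ((-1)·(-4) + (-3)·1; (-4)·(-4) + 5·1) = (1, 21)
Jw2 = (-64, 101)
w2·Jw2 = 1·(-64) + 21·101 = 2057; w2·w2 = 1·1 + 21·21 = 442
λ ≈ 2057/442 = 4.654

4.654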